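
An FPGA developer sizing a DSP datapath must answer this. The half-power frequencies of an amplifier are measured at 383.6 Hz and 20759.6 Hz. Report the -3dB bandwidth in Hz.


Bandwidth is the difference of -3dB frequencies:
BW = f_high - f_low
   = 20759.6 - 383.6
   = 20376.0 Hz

20376.0 Hz


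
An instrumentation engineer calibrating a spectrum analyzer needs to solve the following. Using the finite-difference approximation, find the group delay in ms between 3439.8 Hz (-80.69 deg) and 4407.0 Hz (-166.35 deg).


Group delay from phase difference:
tau = -d(phi)/d(omega)
d(phi) = -85.66 deg = -1.495049 rad
d(omega) = 2*pi*(4407.0 - 3439.8) = 6077.0968 rad/s
tau = -(-1.495049) / 6077.0968
    = 0.246 ms

0.246 ms


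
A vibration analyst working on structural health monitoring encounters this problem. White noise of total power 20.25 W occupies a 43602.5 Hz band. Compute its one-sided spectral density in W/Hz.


Power spectral density:
PSD = P / BW
    = 20.25 / 43602.5
    = 0.00046442 W/Hz

0.00046442 W/Hz


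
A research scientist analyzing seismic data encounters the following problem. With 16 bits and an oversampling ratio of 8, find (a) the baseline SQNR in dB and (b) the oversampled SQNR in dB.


Step 1 — baseline SQNR at Nyquist:
SQNR_base = 6.02*N + 1.76
          = 6.02*16 + 1.76
          = 98.08 dB

Step 2 — oversampling processing gain:
G = 10*log10(OSR) = 10*log10(8) = 9.03 dB

Step 3 — total:
SQNR_total = 98.08 + 9.03 = 107.11 dB

Base SQNR = 98.08 dB; oversampled SQNR = 107.11 dB


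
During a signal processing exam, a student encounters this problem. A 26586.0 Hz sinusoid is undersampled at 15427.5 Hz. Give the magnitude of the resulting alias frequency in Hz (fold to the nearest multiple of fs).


Compute the nearest integer multiple of fs to the signal:
n = round(26586.0 / 15427.5) = 2
f_alias = |26586.0 - 2 * 15427.5|
        = |26586.0 - 30855.0|
        = 4269.0 Hz

4269.0


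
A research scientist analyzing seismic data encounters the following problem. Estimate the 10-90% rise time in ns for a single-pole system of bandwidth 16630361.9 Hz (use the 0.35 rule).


Rise time from bandwidth relationship:
tr = 0.35 / BW
   = 0.35 / 16630361.9
   = 2.104584387e-08 s
   = 21.0458 ns

21.0458 ns


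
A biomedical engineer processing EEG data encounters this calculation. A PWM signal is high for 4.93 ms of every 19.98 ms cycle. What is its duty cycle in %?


Duty cycle as a percentage:
DC = (t_on / T) * 100
   = (4.93 / 19.98) * 100
   = 0.246747 * 100
   = 24.67 %

24.67 %


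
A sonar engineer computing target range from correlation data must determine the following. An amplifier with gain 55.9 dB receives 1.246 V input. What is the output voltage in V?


Output voltage from dB gain:
V_out = V_in * 10^(gain_dB / 20)
      = 1.246 * 10^(55.9 / 20)
      = 1.246 * 623.734835
      = 777.1736 V

777.1736 V


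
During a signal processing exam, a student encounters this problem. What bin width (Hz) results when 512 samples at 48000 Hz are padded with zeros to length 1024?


Frequency resolution after zero-padding:
N_padded = 512 * 2 = 1024
df = fs / N_padded
   = 48000 / 1024
   = 46.875 Hz

46.875 Hz


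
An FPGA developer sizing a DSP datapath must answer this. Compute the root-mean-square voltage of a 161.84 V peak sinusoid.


RMS voltage for a sinusoidal waveform:
V_rms = V_peak / sqrt(2)
      = 161.84 / 1.414214
      = 114.438 V

114.438 V


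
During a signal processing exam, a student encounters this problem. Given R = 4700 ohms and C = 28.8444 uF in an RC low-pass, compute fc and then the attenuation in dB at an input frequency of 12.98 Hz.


Step 1 — cutoff frequency:
fc = 1 / (2*pi*R*C)
C = 28.8444 uF = 2.88444e-05 F
fc = 1 / (2*pi*4700*2.88444e-05)
   = 1.17398 Hz

Step 2 — magnitude at f = 12.98 Hz:
|H(f)| = 1 / sqrt(1 + (f/fc)^2)
f/fc = 12.98 / 1.17398 = 11.056406
|H| = 1 / sqrt(1 + 122.244114) = 0.0900776
|H|_dB = 20*log10(0.0900776) = -20.91 dB

fc = 1.17398 Hz; |H(12.98 Hz)| = -20.91 dB


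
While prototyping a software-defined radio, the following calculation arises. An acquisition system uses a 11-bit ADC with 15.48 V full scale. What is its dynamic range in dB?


Dynamic range from full-scale to LSB:
V_min = V_max / 2^bits = 15.48 / 2^11
DR = 20 * log10(V_max / V_min)
   = 20 * log10(2^11)
   = 20 * 11 * log10(2)
   = 66.23 dB

66.23 dB


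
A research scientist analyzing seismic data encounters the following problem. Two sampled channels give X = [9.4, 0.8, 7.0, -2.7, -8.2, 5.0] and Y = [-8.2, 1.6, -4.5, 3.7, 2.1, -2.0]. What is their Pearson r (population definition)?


Pearson correlation coefficient (population):
r = cov(X,Y) / (std(X) * std(Y))
Mean X = 1.8833, Mean Y = -1.2167
Cov(X,Y) = -21.793611
Std(X) = 6.003448, Std(Y) = 4.148661
r = -0.875

-0.875


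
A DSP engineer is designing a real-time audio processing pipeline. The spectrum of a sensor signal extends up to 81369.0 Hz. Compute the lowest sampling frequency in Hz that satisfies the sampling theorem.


The Nyquist rate is twice the maximum frequency component.
fs_min = 2 * fmax
      = 2 * 81369.0
      = 162738.0 Hz

162738.0


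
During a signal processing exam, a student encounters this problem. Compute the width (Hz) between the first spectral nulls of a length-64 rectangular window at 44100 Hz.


Main lobe width for a rectangular window:
Width = 2 * fs / N
      = 2 * 44100 / 64
      = 88200 / 64
      = 1378.125 Hz

1378.125 Hz


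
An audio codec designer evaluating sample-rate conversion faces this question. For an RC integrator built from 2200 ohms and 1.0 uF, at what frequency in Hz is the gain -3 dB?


Cutoff frequency of a first-order RC filter:
fc = 1 / (2 * pi * R * C)
C = 1.0 uF = 1e-06 F
fc = 1 / (2 * pi * 2200 * 1e-06)
   = 1 / 0.013823007675795
   = 72.343156 Hz

72.343156 Hz


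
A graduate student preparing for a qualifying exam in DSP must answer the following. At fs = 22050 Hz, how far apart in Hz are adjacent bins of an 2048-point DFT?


DFT frequency resolution:
df = fs / N
   = 22050 / 2048
   = 10.7666 Hz

10.7666 Hz


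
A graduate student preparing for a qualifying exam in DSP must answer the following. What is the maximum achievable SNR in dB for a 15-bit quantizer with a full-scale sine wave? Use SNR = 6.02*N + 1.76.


Theoretical SNR for a full-scale sinusoid:
SNR = 6.02 * N + 1.76
    = 6.02 * 15 + 1.76
    = 90.3 + 1.76
    = 92.06 dB

92.06 dB


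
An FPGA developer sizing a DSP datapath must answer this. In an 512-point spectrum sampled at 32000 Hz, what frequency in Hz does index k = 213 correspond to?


Frequency of DFT bin k:
f_k = k * fs / N
    = 213 * 32000 / 512
    = 6816000 / 512
    = 13312.5 Hz

13312.5 Hz


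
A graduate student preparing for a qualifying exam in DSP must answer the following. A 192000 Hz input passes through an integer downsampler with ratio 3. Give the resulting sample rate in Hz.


Decimation reduces the sample rate:
fs_out = fs_in / M
       = 192000 / 3
       = 64000.0 Hz

64000.0 Hz


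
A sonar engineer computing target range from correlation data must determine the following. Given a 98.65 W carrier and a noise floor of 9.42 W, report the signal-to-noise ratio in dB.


SNR in decibels:
SNR = 10 * log10(Ps / Pn)
    = 10 * log10(98.65 / 9.42)
    = 10 * log10(10.4724)
    = 10 * 1.02
    = 10.2 dB

10.2 dB


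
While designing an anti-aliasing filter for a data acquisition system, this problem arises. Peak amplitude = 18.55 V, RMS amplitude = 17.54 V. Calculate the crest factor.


Crest factor is the ratio of peak to RMS:
CF = V_peak / V_rms
   = 18.55 / 17.54
   = 1.0576

1.0576


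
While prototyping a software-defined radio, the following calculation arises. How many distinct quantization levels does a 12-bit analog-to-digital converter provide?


Number of quantization levels = 2^N
= 2^12
= 4096

4096


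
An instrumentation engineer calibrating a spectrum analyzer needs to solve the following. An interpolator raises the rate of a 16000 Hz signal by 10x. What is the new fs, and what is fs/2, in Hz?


Step 1 — output sample rate after interpolation by L:
fs_out = L * fs_in = 10 * 16000 = 160000 Hz

Step 2 — Nyquist frequency of the output stream:
f_Nyq = fs_out / 2 = 160000 / 2 = 80000.0 Hz

fs_out = 160000 Hz; f_Nyquist = 80000.0 Hz


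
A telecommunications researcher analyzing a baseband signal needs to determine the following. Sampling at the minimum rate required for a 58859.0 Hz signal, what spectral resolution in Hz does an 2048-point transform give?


Step 1 — Nyquist sampling rate:
fs = 2 * fmax = 2 * 58859.0 = 117718.0 Hz

Step 2 — DFT bin spacing:
df = fs / N = 117718.0 / 2048 = 57.4795 Hz

57.4795 Hz


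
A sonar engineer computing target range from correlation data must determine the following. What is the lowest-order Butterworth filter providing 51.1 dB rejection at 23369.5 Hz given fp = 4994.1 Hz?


Butterworth filter order formula:
n = log10(10^(A/10) - 1) / (2 * log10(f_stop/f_pass))
10^(51.1/10) - 1 = 128823.9552
f_stop/f_pass = 23369.5 / 4994.1 = 4.6794
n = 3.8123 -> ceil = 4

4


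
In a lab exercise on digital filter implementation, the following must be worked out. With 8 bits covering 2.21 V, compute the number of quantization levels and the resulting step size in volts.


Step 1 — number of quantization levels:
L = 2^N = 2^8 = 256

Step 2 — LSB step size:
delta = Vfs / L
      = 2.21 / 256
      = 0.00863281 V

Levels = 256; step size = 0.00863281 V


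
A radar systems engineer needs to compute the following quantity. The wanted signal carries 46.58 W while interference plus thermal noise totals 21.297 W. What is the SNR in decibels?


SNR in decibels:
SNR = 10 * log10(Ps / Pn)
    = 10 * log10(46.58 / 21.297)
    = 10 * log10(2.1872)
    = 10 * 0.3399
    = 3.4 dB

3.4 dB


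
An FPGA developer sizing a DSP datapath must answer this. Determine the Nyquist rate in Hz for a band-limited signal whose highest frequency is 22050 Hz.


The Nyquist rate is twice the maximum frequency component.
fs_min = 2 * fmax
      = 2 * 22050
      = 44100 Hz

44100


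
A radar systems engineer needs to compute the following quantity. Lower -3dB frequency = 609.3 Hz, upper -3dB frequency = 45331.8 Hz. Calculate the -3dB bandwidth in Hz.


Bandwidth is the difference of -3dB frequencies:
BW = f_high - f_low
   = 45331.8 - 609.3
   = 44722.5 Hz

44722.5 Hz


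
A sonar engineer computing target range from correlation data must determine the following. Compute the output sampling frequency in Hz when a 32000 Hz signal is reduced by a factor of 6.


Decimation reduces the sample rate:
fs_out = fs_in / M
       = 32000 / 6
       = 5333.3333 Hz

5333.3333 Hz


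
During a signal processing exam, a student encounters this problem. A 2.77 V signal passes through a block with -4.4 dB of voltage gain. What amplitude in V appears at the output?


Output voltage from dB gain:
V_out = V_in * 10^(gain_dB / 20)
      = 2.77 * 10^(-4.4 / 20)
      = 2.77 * 0.60256
      = 1.6691 V

1.6691 V


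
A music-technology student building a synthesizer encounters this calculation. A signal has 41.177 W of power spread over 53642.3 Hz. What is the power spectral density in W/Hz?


Power spectral density:
PSD = P / BW
    = 41.177 / 53642.3
    = 0.00076762 W/Hz

0.00076762 W/Hz


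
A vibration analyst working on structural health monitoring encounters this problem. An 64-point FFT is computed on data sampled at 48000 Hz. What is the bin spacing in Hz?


DFT frequency resolution:
df = fs / N
   = 48000 / 64
   = 750.0 Hz

750.0 Hz


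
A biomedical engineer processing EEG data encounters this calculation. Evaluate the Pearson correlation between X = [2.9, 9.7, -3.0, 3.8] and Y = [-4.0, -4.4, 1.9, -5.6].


Pearson correlation coefficient (population):
r = cov(X,Y) / (std(X) * std(Y))
Mean X = 3.35, Mean Y = -3.025
Cov(X,Y) = -10.18125
Std(X) = 4.501389, Std(Y) = 2.903769
r = -0.7789

-0.7789


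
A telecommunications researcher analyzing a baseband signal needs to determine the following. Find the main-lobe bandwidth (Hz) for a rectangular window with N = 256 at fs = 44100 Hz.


Main lobe width for a rectangular window:
Width = 2 * fs / N
      = 2 * 44100 / 256
      = 88200 / 256
      = 344.531 Hz

344.531 Hz


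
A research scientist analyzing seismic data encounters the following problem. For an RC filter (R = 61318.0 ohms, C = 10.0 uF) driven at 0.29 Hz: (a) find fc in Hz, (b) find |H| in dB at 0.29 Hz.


Step 1 — cutoff frequency:
fc = 1 / (2*pi*R*C)
C = 10.0 uF = 1e-05 F
fc = 1 / (2*pi*61318.0*1e-05)
   = 0.259557 Hz

Step 2 — magnitude at f = 0.29 Hz:
|H(f)| = 1 / sqrt(1 + (f/fc)^2)
f/fc = 0.29 / 0.259557 = 1.117288
|H| = 1 / sqrt(1 + 1.248332) = 0.6669139
|H|_dB = 20*log10(0.6669139) = -3.52 dB

fc = 0.259557 Hz; |H(0.29 Hz)| = -3.52 dB


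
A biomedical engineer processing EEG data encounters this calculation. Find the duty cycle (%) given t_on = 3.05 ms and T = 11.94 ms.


Duty cycle as a percentage:
DC = (t_on / T) * 100
   = (3.05 / 11.94) * 100
   = 0.255444 * 100
   = 25.54 %

25.54 %


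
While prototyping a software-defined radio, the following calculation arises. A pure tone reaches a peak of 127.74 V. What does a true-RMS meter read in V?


RMS voltage for a sinusoidal waveform:
V_rms = V_peak / sqrt(2)
      = 127.74 / 1.414214
      = 90.326 V

90.326 V


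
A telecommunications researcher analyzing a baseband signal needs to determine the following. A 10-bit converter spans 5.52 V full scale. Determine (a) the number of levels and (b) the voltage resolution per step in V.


Step 1 — number of quantization levels:
L = 2^N = 2^10 = 1024

Step 2 — LSB step size:
delta = Vfs / L
      = 5.52 / 1024
      = 0.00539062 V

Levels = 1024; step size = 0.00539062 V


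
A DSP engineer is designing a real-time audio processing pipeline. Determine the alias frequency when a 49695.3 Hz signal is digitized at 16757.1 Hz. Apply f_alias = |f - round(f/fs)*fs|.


Compute the nearest integer multiple of fs to the signal:
n = round(49695.3 / 16757.1) = 3
f_alias = |49695.3 - 3 * 16757.1|
        = |49695.3 - 50271.3|
        = 576.0 Hz

576.0


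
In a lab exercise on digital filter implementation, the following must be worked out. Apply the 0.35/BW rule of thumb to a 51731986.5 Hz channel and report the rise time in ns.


Rise time from bandwidth relationship:
tr = 0.35 / BW
   = 0.35 / 51731986.5
   = 6.765640055e-09 s
   = 6.7656 ns

6.7656 ns


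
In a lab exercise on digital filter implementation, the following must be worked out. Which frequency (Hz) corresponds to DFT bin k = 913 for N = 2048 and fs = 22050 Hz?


Frequency of DFT bin k:
f_k = k * fs / N
    = 913 * 22050 / 2048
    = 20131650 / 2048
    = 9829.907 Hz

9829.907 Hz


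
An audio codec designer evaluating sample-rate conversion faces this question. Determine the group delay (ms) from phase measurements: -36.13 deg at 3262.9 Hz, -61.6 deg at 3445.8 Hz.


Group delay from phase difference:
tau = -d(phi)/d(omega)
d(phi) = -25.47 deg = -0.444535 rad
d(omega) = 2*pi*(3445.8 - 3262.9) = 1149.1946 rad/s
tau = -(-0.444535) / 1149.1946
    = 0.3868 ms

0.3868 ms


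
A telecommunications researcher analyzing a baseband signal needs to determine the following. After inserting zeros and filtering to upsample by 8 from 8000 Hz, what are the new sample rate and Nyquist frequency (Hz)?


Step 1 — output sample rate after interpolation by L:
fs_out = L * fs_in = 8 * 8000 = 64000 Hz

Step 2 — Nyquist frequency of the output stream:
f_Nyq = fs_out / 2 = 64000 / 2 = 32000.0 Hz

fs_out = 64000 Hz; f_Nyquist = 32000.0 Hz


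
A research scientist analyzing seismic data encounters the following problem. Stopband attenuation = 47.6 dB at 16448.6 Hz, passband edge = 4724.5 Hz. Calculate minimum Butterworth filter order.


Butterworth filter order formula:
n = log10(10^(A/10) - 1) / (2 * log10(f_stop/f_pass))
10^(47.6/10) - 1 = 57542.9937
f_stop/f_pass = 16448.6 / 4724.5 = 3.4816
n = 4.393 -> ceil = 5

5


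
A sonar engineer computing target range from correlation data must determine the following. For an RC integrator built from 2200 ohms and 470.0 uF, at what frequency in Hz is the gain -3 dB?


Cutoff frequency of a first-order RC filter:
fc = 1 / (2 * pi * R * C)
C = 470.0 uF = 0.00047 F
fc = 1 / (2 * pi * 2200 * 0.00047)
   = 1 / 6.4968136076237
   = 0.153922 Hz

0.153922 Hz


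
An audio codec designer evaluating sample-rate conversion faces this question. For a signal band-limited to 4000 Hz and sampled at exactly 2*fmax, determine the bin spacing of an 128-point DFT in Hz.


Step 1 — Nyquist sampling rate:
fs = 2 * fmax = 2 * 4000 = 8000 Hz

Step 2 — DFT bin spacing:
df = fs / N = 8000 / 128 = 62.5 Hz

62.5 Hz


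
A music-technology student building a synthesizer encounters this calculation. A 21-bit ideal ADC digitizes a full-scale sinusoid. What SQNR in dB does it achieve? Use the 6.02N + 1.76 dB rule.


Theoretical SNR for a full-scale sinusoid:
SNR = 6.02 * N + 1.76
    = 6.02 * 21 + 1.76
    = 126.42 + 1.76
    = 128.18 dB

128.18 dB


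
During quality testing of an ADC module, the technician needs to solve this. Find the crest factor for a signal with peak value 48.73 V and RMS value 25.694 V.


Crest factor is the ratio of peak to RMS:
CF = V_peak / V_rms
   = 48.73 / 25.694
   = 1.8966

1.8966


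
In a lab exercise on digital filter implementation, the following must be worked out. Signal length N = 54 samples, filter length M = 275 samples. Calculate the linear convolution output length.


Linear convolution output length:
L = N + M - 1
  = 54 + 275 - 1
  = 328 samples

328


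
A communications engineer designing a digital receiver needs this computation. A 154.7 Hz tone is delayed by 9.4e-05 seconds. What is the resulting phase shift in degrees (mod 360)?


Phase shift from frequency and time delay:
phi = 360 * f * t_delay
    = 360 * 154.7 * 9.4e-05
    = 5.24 degrees
    mod 360 = 5.24 degrees

5.24 degrees


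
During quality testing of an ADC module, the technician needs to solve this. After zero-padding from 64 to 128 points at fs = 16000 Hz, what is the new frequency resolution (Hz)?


Frequency resolution after zero-padding:
N_padded = 64 * 2 = 128
df = fs / N_padded
   = 16000 / 128
   = 125.0 Hz

125.0 Hz


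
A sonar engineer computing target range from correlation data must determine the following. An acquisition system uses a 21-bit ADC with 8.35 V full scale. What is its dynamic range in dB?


Dynamic range from full-scale to LSB:
V_min = V_max / 2^bits = 8.35 / 2^21
DR = 20 * log10(V_max / V_min)
   = 20 * log10(2^21)
   = 20 * 21 * log10(2)
   = 126.43 dB

126.43 dB


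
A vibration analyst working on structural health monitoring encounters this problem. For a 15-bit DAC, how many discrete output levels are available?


Number of quantization levels = 2^N
= 2^15
= 32768

32768


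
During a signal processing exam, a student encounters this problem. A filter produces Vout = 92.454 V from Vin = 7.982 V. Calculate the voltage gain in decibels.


Voltage gain in dB:
G = 20 * log10(Vout / Vin)
  = 20 * log10(92.454 / 7.982)
  = 20 * log10(11.582811)
  = 20 * 1.063814
  = 21.28 dB

21.28 dB


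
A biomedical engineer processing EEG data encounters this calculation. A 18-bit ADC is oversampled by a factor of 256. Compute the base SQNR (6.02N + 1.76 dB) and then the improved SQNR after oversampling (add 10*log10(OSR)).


Step 1 — baseline SQNR at Nyquist:
SQNR_base = 6.02*N + 1.76
          = 6.02*18 + 1.76
          = 110.12 dB

Step 2 — oversampling processing gain:
G = 10*log10(OSR) = 10*log10(256) = 24.08 dB

Step 3 — total:
SQNR_total = 110.12 + 24.08 = 134.2 dB

Base SQNR = 110.12 dB; oversampled SQNR = 134.2 dB


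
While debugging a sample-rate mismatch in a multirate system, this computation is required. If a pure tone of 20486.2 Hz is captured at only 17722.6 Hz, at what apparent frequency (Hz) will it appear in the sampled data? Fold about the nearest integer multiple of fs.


Compute the nearest integer multiple of fs to the signal:
n = round(20486.2 / 17722.6) = 1
f_alias = |20486.2 - 1 * 17722.6|
        = |20486.2 - 17722.6|
        = 2763.6 Hz

2763.6


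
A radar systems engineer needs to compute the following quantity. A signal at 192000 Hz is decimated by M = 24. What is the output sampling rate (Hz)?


Decimation reduces the sample rate:
fs_out = fs_in / M
       = 192000 / 24
       = 8000.0 Hz

8000.0 Hz


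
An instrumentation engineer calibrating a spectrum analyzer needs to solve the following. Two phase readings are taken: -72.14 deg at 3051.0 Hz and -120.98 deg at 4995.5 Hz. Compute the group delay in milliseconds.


Group delay from phase difference:
tau = -d(phi)/d(omega)
d(phi) = -48.84 deg = -0.852419 rad
d(omega) = 2*pi*(4995.5 - 3051.0) = 12217.6538 rad/s
tau = -(-0.852419) / 12217.6538
    = 0.0698 ms

0.0698 ms


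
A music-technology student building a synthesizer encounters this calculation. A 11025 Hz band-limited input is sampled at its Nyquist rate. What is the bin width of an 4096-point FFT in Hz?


Step 1 — Nyquist sampling rate:
fs = 2 * fmax = 2 * 11025 = 22050 Hz

Step 2 — DFT bin spacing:
df = fs / N = 22050 / 4096 = 5.3833 Hz

5.3833 Hz


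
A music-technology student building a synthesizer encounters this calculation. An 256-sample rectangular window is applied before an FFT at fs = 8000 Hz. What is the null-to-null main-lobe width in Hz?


Main lobe width for a rectangular window:
Width = 2 * fs / N
      = 2 * 8000 / 256
      = 16000 / 256
      = 62.5 Hz

62.5 Hz


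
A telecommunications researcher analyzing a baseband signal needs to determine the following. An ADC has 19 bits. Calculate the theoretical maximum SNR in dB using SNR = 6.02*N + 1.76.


Theoretical SNR for a full-scale sinusoid:
SNR = 6.02 * N + 1.76
    = 6.02 * 19 + 1.76
    = 114.38 + 1.76
    = 116.14 dB

116.14 dB


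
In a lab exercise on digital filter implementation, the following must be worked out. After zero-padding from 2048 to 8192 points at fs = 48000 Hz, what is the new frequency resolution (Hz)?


Frequency resolution after zero-padding:
N_padded = 2048 * 4 = 8192
df = fs / N_padded
   = 48000 / 8192
   = 5.8594 Hz

5.8594 Hz


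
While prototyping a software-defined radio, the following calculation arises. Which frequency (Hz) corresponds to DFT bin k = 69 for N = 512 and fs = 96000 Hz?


Frequency of DFT bin k:
f_k = k * fs / N
    = 69 * 96000 / 512
    = 6624000 / 512
    = 12937.5 Hz

12937.5 Hz


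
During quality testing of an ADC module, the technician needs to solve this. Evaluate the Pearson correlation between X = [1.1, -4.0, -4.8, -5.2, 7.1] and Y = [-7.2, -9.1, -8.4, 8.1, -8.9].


Pearson correlation coefficient (population):
r = cov(X,Y) / (std(X) * std(Y))
Mean X = -1.16, Mean Y = -5.1
Cov(X,Y) = -13.218
Std(X) = 4.711093, Std(Y) = 6.632948
r = -0.423

-0.423


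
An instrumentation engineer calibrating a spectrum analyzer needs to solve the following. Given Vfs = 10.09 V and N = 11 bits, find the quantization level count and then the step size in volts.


Step 1 — number of quantization levels:
L = 2^N = 2^11 = 2048

Step 2 — LSB step size:
delta = Vfs / L
      = 10.09 / 2048
      = 0.00492676 V

Levels = 2048; step size = 0.00492676 V


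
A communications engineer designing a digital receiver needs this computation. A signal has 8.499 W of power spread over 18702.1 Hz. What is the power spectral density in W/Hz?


Power spectral density:
PSD = P / BW
    = 8.499 / 18702.1
    = 0.00045444 W/Hz

0.00045444 W/Hz


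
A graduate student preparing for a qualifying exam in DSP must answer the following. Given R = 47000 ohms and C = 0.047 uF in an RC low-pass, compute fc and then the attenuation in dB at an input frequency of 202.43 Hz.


Step 1 — cutoff frequency:
fc = 1 / (2*pi*R*C)
C = 0.047 uF = 4.7e-08 F
fc = 1 / (2*pi*47000*4.7e-08)
   = 72.0484 Hz

Step 2 — magnitude at f = 202.43 Hz:
|H(f)| = 1 / sqrt(1 + (f/fc)^2)
f/fc = 202.43 / 72.0484 = 2.809639
|H| = 1 / sqrt(1 + 7.894071) = 0.3353125
|H|_dB = 20*log10(0.3353125) = -9.49 dB

fc = 72.0484 Hz; |H(202.43 Hz)| = -9.49 dB


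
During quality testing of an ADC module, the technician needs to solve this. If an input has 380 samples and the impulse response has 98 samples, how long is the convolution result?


Linear convolution output length:
L = N + M - 1
  = 380 + 98 - 1
  = 477 samples

477


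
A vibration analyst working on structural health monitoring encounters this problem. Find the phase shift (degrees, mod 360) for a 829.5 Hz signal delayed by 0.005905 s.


Phase shift from frequency and time delay:
phi = 360 * f * t_delay
    = 360 * 829.5 * 0.005905
    = 1763.35 degrees
    mod 360 = 323.35 degrees

323.35 degrees


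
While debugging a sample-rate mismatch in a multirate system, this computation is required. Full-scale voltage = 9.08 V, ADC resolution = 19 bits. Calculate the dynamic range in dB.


Dynamic range from full-scale to LSB:
V_min = V_max / 2^bits = 9.08 / 2^19
DR = 20 * log10(V_max / V_min)
   = 20 * log10(2^19)
   = 20 * 19 * log10(2)
   = 114.39 dB

114.39 dB


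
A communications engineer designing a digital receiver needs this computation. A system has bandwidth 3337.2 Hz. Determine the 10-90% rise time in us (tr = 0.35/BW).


Rise time from bandwidth relationship:
tr = 0.35 / BW
   = 0.35 / 3337.2
   = 0.0001048783411 s
   = 104.8783 us

104.8783 us


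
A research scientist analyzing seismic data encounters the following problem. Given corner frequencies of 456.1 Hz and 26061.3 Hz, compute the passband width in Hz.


Bandwidth is the difference of -3dB frequencies:
BW = f_high - f_low
   = 26061.3 - 456.1
   = 25605.2 Hz

25605.2 Hz


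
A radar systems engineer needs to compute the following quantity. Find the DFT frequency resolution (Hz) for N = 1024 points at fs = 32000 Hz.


DFT frequency resolution:
df = fs / N
   = 32000 / 1024
   = 31.25 Hz

31.25 Hz


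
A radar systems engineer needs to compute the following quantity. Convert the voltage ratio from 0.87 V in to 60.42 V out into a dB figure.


Voltage gain in dB:
G = 20 * log10(Vout / Vin)
  = 20 * log10(60.42 / 0.87)
  = 20 * log10(69.448276)
  = 20 * 1.841661
  = 36.83 dB

36.83 dB


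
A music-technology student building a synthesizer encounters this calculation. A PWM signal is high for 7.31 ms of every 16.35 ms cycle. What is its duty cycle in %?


Duty cycle as a percentage:
DC = (t_on / T) * 100
   = (7.31 / 16.35) * 100
   = 0.447095 * 100
   = 44.71 %

44.71 %


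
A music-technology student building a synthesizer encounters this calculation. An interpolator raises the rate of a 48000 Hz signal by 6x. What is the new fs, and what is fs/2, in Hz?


Step 1 — output sample rate after interpolation by L:
fs_out = L * fs_in = 6 * 48000 = 288000 Hz

Step 2 — Nyquist frequency of the output stream:
f_Nyq = fs_out / 2 = 288000 / 2 = 144000.0 Hz

fs_out = 288000 Hz; f_Nyquist = 144000.0 Hz


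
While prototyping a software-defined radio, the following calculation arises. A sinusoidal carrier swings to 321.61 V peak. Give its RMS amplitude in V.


RMS voltage for a sinusoidal waveform:
V_rms = V_peak / sqrt(2)
      = 321.61 / 1.414214
      = 227.413 V

227.413 V


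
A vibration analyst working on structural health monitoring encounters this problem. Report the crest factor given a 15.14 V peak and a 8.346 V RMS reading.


Crest factor is the ratio of peak to RMS:
CF = V_peak / V_rms
   = 15.14 / 8.346
   = 1.814

1.814


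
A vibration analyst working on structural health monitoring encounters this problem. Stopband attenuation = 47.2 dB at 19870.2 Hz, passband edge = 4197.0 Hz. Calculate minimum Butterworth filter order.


Butterworth filter order formula:
n = log10(10^(A/10) - 1) / (2 * log10(f_stop/f_pass))
10^(47.2/10) - 1 = 52479.746
f_stop/f_pass = 19870.2 / 4197.0 = 4.7344
n = 3.4949 -> ceil = 4

4


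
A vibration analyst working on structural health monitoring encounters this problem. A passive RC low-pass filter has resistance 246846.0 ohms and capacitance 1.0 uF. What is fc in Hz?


Cutoff frequency of a first-order RC filter:
fc = 1 / (2 * pi * R * C)
C = 1.0 uF = 1e-06 F
fc = 1 / (2 * pi * 246846.0 * 1e-06)
   = 1 / 1.5509791603361
   = 0.644754 Hz

0.644754 Hz


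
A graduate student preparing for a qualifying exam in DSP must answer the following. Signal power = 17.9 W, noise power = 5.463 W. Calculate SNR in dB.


SNR in decibels:
SNR = 10 * log10(Ps / Pn)
    = 10 * log10(17.9 / 5.463)
    = 10 * log10(3.2766)
    = 10 * 0.5154
    = 5.15 dB

5.15 dB


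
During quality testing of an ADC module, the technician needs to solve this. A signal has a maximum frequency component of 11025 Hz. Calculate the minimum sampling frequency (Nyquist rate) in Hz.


The Nyquist rate is twice the maximum frequency component.
fs_min = 2 * fmax
      = 2 * 11025
      = 22050 Hz

22050


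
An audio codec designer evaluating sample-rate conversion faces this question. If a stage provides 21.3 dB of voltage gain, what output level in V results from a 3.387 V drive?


Output voltage from dB gain:
V_out = V_in * 10^(gain_dB / 20)
      = 3.387 * 10^(21.3 / 20)
      = 3.387 * 11.614486
      = 39.3383 V

39.3383 V


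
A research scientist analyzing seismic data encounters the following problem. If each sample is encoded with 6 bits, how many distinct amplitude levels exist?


Number of quantization levels = 2^N
= 2^6
= 64

64


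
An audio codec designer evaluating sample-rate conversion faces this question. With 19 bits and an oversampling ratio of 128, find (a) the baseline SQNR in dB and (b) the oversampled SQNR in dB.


Step 1 — baseline SQNR at Nyquist:
SQNR_base = 6.02*N + 1.76
          = 6.02*19 + 1.76
          = 116.14 dB

Step 2 — oversampling processing gain:
G = 10*log10(OSR) = 10*log10(128) = 21.07 dB

Step 3 — total:
SQNR_total = 116.14 + 21.07 = 137.21 dB

Base SQNR = 116.14 dB; oversampled SQNR = 137.21 dB


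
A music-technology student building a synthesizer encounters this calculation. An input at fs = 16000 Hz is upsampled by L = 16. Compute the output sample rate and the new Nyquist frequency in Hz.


Step 1 — output sample rate after interpolation by L:
fs_out = L * fs_in = 16 * 16000 = 256000 Hz

Step 2 — Nyquist frequency of the output stream:
f_Nyq = fs_out / 2 = 256000 / 2 = 128000.0 Hz

fs_out = 256000 Hz; f_Nyquist = 128000.0 Hz


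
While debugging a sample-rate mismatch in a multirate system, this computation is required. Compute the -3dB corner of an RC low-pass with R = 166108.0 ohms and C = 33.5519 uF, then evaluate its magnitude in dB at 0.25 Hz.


Step 1 — cutoff frequency:
fc = 1 / (2*pi*R*C)
C = 33.5519 uF = 3.35519e-05 F
fc = 1 / (2*pi*166108.0*3.35519e-05)
   = 0.028557 Hz

Step 2 — magnitude at f = 0.25 Hz:
|H(f)| = 1 / sqrt(1 + (f/fc)^2)
f/fc = 0.25 / 0.028557 = 8.754421
|H| = 1 / sqrt(1 + 76.639887) = 0.11349
|H|_dB = 20*log10(0.11349) = -18.9 dB

fc = 0.028557 Hz; |H(0.25 Hz)| = -18.9 dB


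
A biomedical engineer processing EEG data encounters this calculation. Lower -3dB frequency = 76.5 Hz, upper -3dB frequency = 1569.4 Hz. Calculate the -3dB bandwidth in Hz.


Bandwidth is the difference of -3dB frequencies:
BW = f_high - f_low
   = 1569.4 - 76.5
   = 1492.9 Hz

1492.9 Hz


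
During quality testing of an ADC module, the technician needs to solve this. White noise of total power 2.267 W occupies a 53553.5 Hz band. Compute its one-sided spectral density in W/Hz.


Power spectral density:
PSD = P / BW
    = 2.267 / 53553.5
    = 4.233e-05 W/Hz

4.233e-05 W/Hz


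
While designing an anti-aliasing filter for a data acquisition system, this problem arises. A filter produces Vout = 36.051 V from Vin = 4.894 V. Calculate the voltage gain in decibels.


Voltage gain in dB:
G = 20 * log10(Vout / Vin)
  = 20 * log10(36.051 / 4.894)
  = 20 * log10(7.366367)
  = 20 * 0.867253
  = 17.35 dB

17.35 dB


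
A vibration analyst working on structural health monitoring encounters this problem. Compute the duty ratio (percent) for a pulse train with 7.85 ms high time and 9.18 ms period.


Duty cycle as a percentage:
DC = (t_on / T) * 100
   = (7.85 / 9.18) * 100
   = 0.85512 * 100
   = 85.51 %

85.51 %


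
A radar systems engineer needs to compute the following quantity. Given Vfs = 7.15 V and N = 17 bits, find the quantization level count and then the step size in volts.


Step 1 — number of quantization levels:
L = 2^N = 2^17 = 131072

Step 2 — LSB step size:
delta = Vfs / L
      = 7.15 / 131072
      = 5.455e-05 V

Levels = 131072; step size = 5.455e-05 V


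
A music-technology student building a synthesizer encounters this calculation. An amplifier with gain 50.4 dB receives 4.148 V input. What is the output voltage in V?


Output voltage from dB gain:
V_out = V_in * 10^(gain_dB / 20)
      = 4.148 * 10^(50.4 / 20)
      = 4.148 * 331.131121
      = 1373.5319 V

1373.5319 V


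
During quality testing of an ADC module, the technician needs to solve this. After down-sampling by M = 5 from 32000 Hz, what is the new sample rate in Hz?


Decimation reduces the sample rate:
fs_out = fs_in / M
       = 32000 / 5
       = 6400.0 Hz

6400.0 Hz


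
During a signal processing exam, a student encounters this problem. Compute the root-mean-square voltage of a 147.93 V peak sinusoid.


RMS voltage for a sinusoidal waveform:
V_rms = V_peak / sqrt(2)
      = 147.93 / 1.414214
      = 104.602 V

104.602 V


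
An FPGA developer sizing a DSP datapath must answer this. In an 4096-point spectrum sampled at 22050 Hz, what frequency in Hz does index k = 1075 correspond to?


Frequency of DFT bin k:
f_k = k * fs / N
    = 1075 * 22050 / 4096
    = 23703750 / 4096
    = 5787.048 Hz

5787.048 Hz


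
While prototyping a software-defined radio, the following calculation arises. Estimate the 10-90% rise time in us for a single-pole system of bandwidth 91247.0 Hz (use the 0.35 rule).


Rise time from bandwidth relationship:
tr = 0.35 / BW
   = 0.35 / 91247.0
   = 3.835742545e-06 s
   = 3.8357 us

3.8357 us


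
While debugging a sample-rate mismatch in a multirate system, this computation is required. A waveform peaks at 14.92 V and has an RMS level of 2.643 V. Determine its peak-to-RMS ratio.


Crest factor is the ratio of peak to RMS:
CF = V_peak / V_rms
   = 14.92 / 2.643
   = 5.6451

5.6451


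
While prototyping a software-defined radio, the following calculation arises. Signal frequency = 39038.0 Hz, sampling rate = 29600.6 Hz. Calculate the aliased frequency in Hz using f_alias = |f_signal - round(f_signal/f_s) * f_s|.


Compute the nearest integer multiple of fs to the signal:
n = round(39038.0 / 29600.6) = 1
f_alias = |39038.0 - 1 * 29600.6|
        = |39038.0 - 29600.6|
        = 9437.4 Hz

9437.4


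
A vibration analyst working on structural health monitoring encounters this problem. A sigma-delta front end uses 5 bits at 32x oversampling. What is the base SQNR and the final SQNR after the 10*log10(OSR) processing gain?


Step 1 — baseline SQNR at Nyquist:
SQNR_base = 6.02*N + 1.76
          = 6.02*5 + 1.76
          = 31.86 dB

Step 2 — oversampling processing gain:
G = 10*log10(OSR) = 10*log10(32) = 15.05 dB

Step 3 — total:
SQNR_total = 31.86 + 15.05 = 46.91 dB

Base SQNR = 31.86 dB; oversampled SQNR = 46.91 dB


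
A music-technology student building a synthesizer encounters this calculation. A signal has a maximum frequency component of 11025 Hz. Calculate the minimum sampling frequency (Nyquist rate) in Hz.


The Nyquist rate is twice the maximum frequency component.
fs_min = 2 * fmax
      = 2 * 11025
      = 22050 Hz

22050


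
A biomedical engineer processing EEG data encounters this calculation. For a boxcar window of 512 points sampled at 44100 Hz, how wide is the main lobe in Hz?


Main lobe width for a rectangular window:
Width = 2 * fs / N
      = 2 * 44100 / 512
      = 88200 / 512
      = 172.266 Hz

172.266 Hz


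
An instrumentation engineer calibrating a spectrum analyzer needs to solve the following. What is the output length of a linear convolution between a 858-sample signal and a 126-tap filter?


Linear convolution output length:
L = N + M - 1
  = 858 + 126 - 1
  = 983 samples

983


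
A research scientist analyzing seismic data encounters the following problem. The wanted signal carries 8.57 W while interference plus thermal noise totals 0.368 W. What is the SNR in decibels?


SNR in decibels:
SNR = 10 * log10(Ps / Pn)
    = 10 * log10(8.57 / 0.368)
    = 10 * log10(23.288)
    = 10 * 1.3671
    = 13.67 dB

13.67 dB


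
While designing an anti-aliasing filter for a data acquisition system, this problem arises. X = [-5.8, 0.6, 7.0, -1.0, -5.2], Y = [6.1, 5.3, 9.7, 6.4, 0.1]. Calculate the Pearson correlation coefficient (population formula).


Pearson correlation coefficient (population):
r = cov(X,Y) / (std(X) * std(Y))
Mean X = -0.88, Mean Y = 5.52
Cov(X,Y) = 10.6136
Std(X) = 4.629644, Std(Y) = 3.098645
r = 0.7398

0.7398


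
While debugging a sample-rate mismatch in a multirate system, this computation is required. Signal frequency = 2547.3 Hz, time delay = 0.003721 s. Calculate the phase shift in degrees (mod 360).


Phase shift from frequency and time delay:
phi = 360 * f * t_delay
    = 360 * 2547.3 * 0.003721
    = 3412.26 degrees
    mod 360 = 172.26 degrees

172.26 degrees


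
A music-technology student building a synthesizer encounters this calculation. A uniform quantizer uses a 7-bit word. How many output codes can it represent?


Number of quantization levels = 2^N
= 2^7
= 128

128


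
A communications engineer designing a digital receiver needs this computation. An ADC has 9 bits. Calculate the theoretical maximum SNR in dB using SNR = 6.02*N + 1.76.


Theoretical SNR for a full-scale sinusoid:
SNR = 6.02 * N + 1.76
    = 6.02 * 9 + 1.76
    = 54.18 + 1.76
    = 55.94 dB

55.94 dB


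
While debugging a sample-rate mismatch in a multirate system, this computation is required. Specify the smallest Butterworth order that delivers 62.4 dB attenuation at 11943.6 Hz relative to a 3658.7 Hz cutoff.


Butterworth filter order formula:
n = log10(10^(A/10) - 1) / (2 * log10(f_stop/f_pass))
10^(62.4/10) - 1 = 1737799.8287
f_stop/f_pass = 11943.6 / 3658.7 = 3.2644
n = 6.0723 -> ceil = 7

7


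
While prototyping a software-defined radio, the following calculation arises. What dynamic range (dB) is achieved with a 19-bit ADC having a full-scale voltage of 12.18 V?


Dynamic range from full-scale to LSB:
V_min = V_max / 2^bits = 12.18 / 2^19
DR = 20 * log10(V_max / V_min)
   = 20 * log10(2^19)
   = 20 * 19 * log10(2)
   = 114.39 dB

114.39 dB


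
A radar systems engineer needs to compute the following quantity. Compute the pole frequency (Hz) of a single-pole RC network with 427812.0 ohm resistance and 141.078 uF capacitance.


Cutoff frequency of a first-order RC filter:
fc = 1 / (2 * pi * R * C)
C = 141.078 uF = 0.000141078 F
fc = 1 / (2 * pi * 427812.0 * 0.000141078)
   = 1 / 379.22077796322
   = 0.002637 Hz

0.002637 Hz


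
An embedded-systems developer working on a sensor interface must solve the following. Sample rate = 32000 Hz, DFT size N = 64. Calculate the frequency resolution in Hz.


DFT frequency resolution:
df = fs / N
   = 32000 / 64
   = 500.0 Hz

500.0 Hz


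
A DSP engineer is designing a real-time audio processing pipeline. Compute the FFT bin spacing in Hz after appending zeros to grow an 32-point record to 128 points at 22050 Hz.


Frequency resolution after zero-padding:
N_padded = 32 * 4 = 128
df = fs / N_padded
   = 22050 / 128
   = 172.2656 Hz

172.2656 Hz
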